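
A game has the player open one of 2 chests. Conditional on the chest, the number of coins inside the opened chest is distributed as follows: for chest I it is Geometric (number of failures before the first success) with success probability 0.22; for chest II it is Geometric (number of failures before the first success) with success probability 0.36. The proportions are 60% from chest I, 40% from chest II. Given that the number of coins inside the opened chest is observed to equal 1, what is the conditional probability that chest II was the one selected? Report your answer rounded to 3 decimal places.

Likelihoods P(X=1 | ·): I: 0.1716; II: 0.2304.
Posterior ∝ prior × likelihood. Numerator for II: 0.4·0.2304 = 0.09216.
Normalizing constant: 0.6·0.1716 + 0.4·0.2304 = 0.19512.
P(II | observation) = 0.09216 / 0.19512 = 0.472325.

0.472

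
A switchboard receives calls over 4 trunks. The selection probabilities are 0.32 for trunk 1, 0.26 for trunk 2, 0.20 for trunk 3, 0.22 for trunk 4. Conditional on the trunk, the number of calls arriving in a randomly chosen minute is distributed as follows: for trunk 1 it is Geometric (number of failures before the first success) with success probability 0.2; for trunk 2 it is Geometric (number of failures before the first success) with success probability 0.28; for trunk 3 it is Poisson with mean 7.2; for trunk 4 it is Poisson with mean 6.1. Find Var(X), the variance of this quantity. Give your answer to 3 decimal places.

Per component, 1: μ=4, E[X²]=36; 2: μ=2.57143, E[X²]=15.7959; 3: μ=7.2, E[X²]=59.04; 4: μ=6.1, E[X²]=43.31.
E[X] = 0.32·4 + 0.26·2.57143 + 0.2·7.2 + 0.22·6.1 = 4.73057.
E[X²] = 0.32·36 + 0.26·15.7959 + 0.2·59.04 + 0.22·43.31 = 36.9631.
Var(X) = E[X²] − (E[X])² = 36.9631 − 22.3783 = 14.5848.

14.585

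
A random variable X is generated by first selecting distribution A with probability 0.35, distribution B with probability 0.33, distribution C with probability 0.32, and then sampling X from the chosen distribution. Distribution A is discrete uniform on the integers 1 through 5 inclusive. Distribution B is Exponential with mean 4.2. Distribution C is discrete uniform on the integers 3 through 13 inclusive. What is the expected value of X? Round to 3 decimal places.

Component means — A: 3; B: 4.2; C: 8.
E[X] = 0.35·3 + 0.33·4.2 + 0.32·8 = 4.996.

4.996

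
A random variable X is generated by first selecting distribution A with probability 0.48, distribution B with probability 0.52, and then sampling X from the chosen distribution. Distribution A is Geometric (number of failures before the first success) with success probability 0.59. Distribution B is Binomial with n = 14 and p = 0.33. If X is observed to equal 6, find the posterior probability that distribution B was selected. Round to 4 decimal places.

0.9838

Likelihoods P(X=6 | ·): A: 0.00280256; B: 0.157484.
Posterior ∝ prior × likelihood. Numerator for B: 0.52·0.157484 = 0.0818919.
Normalizing constant: 0.48·0.00280256 + 0.52·0.157484 = 0.0832371.
P(B | observation) = 0.0818919 / 0.0832371 = 0.983839.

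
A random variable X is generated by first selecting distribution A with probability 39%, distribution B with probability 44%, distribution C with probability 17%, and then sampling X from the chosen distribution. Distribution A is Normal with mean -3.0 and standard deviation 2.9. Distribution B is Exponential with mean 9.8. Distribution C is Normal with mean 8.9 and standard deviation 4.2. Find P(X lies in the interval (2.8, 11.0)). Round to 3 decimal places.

0.301

Conditional on each component, P(2.8 < X < 11.0): A: 0.0227494; B: 0.425996; C: 0.618265.
By total probability, P(2.8 < X < 11.0) = 0.39·0.0227494 + 0.44·0.425996 + 0.17·0.618265 = 0.301415.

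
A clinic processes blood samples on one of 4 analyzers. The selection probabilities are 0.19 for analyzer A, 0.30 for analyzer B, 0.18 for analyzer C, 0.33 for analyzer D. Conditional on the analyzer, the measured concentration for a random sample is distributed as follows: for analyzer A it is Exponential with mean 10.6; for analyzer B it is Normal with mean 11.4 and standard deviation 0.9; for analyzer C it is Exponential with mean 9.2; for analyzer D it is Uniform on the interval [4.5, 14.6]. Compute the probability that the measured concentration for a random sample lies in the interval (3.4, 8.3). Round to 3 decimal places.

0.227

Conditional on each analyzer, P(3.4 < X < 8.3): A: 0.268577; B: 0.000286117; C: 0.285348; D: 0.376238.
By total probability, P(3.4 < X < 8.3) = 0.19·0.268577 + 0.3·0.000286117 + 0.18·0.285348 + 0.33·0.376238 = 0.226637.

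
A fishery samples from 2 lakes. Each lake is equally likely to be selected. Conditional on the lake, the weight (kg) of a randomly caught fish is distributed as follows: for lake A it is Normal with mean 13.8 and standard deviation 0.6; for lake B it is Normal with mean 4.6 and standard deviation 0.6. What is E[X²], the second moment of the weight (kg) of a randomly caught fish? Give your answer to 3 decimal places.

106.160

For each component E[X²] = Var + (mean)², giving A: 190.8; B: 21.52.
Overall E[X²] = 0.5·190.8 + 0.5·21.52 = 106.16.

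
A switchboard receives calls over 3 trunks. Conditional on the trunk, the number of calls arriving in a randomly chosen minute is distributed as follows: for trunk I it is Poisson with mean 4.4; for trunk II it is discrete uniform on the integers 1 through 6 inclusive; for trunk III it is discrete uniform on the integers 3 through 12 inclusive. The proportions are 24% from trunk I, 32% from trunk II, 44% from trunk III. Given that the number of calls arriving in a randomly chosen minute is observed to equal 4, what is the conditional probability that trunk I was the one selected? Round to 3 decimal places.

Likelihoods P(X=4 | ·): I: 0.191736; II: 0.166667; III: 0.1.
Posterior ∝ prior × likelihood. Numerator for I: 0.24·0.191736 = 0.0460166.
Normalizing constant: 0.24·0.191736 + 0.32·0.166667 + 0.44·0.1 = 0.14335.
P(I | observation) = 0.0460166 / 0.14335 = 0.321009.

0.321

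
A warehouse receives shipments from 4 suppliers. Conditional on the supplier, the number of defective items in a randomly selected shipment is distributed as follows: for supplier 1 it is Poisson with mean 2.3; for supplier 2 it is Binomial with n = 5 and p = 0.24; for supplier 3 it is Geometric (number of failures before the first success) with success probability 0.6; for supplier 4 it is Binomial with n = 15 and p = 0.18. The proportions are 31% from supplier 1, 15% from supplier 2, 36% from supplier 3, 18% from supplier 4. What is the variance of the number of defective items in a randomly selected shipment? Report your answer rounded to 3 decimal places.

2.355

Per component, 1: μ=2.3, E[X²]=7.59; 2: μ=1.2, E[X²]=2.352; 3: μ=0.666667, E[X²]=1.55556; 4: μ=2.7, E[X²]=9.504.
E[X] = 0.31·2.3 + 0.15·1.2 + 0.36·0.666667 + 0.18·2.7 = 1.619.
E[X²] = 0.31·7.59 + 0.15·2.352 + 0.36·1.55556 + 0.18·9.504 = 4.97642.
Var(X) = E[X²] − (E[X])² = 4.97642 − 2.62116 = 2.35526.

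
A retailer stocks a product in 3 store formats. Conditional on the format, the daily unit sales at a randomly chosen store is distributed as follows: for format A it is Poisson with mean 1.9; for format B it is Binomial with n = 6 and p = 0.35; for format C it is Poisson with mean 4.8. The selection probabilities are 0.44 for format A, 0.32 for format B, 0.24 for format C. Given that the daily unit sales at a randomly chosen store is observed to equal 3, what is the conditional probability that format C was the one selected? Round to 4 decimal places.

0.1947

Likelihoods P(X=3 | ·): A: 0.170982; B: 0.235491; C: 0.151691.
Posterior ∝ prior × likelihood. Numerator for C: 0.24·0.151691 = 0.0364058.
Normalizing constant: 0.44·0.170982 + 0.32·0.235491 + 0.24·0.151691 = 0.186995.
P(C | observation) = 0.0364058 / 0.186995 = 0.194689.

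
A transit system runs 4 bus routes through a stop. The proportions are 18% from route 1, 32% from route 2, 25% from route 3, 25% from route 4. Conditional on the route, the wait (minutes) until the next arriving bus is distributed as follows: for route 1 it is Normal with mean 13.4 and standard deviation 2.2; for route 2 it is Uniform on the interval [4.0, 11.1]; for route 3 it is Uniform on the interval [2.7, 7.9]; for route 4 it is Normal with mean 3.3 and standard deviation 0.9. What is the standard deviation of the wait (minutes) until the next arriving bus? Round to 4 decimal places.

3.8204

Per component, 1: μ=13.4, E[X²]=184.4; 2: μ=7.55, E[X²]=61.2033; 3: μ=5.3, E[X²]=30.3433; 4: μ=3.3, E[X²]=11.7.
E[X] = 0.18·13.4 + 0.32·7.55 + 0.25·5.3 + 0.25·3.3 = 6.978.
E[X²] = 0.18·184.4 + 0.32·61.2033 + 0.25·30.3433 + 0.25·11.7 = 63.2879.
Var(X) = E[X²] − (E[X])² = 63.2879 − 48.6925 = 14.5954.
SD(X) = √14.5954 = 3.82039.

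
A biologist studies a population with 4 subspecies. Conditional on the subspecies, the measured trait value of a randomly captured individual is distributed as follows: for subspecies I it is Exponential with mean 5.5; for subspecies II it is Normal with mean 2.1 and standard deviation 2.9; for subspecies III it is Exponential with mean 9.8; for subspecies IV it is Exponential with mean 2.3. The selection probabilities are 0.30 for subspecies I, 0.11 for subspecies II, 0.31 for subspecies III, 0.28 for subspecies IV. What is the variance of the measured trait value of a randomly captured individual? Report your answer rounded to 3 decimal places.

51.120

Per component, I: μ=5.5, E[X²]=60.5; II: μ=2.1, E[X²]=12.82; III: μ=9.8, E[X²]=192.08; IV: μ=2.3, E[X²]=10.58.
E[X] = 0.3·5.5 + 0.11·2.1 + 0.31·9.8 + 0.28·2.3 = 5.563.
E[X²] = 0.3·60.5 + 0.11·12.82 + 0.31·192.08 + 0.28·10.58 = 82.0674.
Var(X) = E[X²] − (E[X])² = 82.0674 − 30.947 = 51.1204.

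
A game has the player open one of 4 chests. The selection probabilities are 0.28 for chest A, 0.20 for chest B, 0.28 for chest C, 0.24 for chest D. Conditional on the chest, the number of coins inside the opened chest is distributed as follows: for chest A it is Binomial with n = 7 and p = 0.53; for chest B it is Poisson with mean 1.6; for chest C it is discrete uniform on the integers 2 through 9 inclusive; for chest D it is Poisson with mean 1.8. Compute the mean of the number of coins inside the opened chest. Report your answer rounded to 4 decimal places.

Component means — A: 3.71; B: 1.6; C: 5.5; D: 1.8.
E[X] = 0.28·3.71 + 0.2·1.6 + 0.28·5.5 + 0.24·1.8 = 3.3308.

3.3308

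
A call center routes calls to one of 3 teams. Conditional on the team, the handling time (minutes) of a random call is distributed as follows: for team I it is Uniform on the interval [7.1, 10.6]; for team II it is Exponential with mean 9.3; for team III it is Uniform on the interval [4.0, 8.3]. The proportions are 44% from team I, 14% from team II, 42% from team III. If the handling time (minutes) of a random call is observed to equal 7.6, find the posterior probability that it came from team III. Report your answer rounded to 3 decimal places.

Likelihoods f(7.6 | ·): I: 0.285714; II: 0.0474908; III: 0.232558.
Posterior ∝ prior × likelihood. Numerator for III: 0.42·0.232558 = 0.0976744.
Normalizing constant: 0.44·0.285714 + 0.14·0.0474908 + 0.42·0.232558 = 0.230037.
P(III | observation) = 0.0976744 / 0.230037 = 0.424602.

0.425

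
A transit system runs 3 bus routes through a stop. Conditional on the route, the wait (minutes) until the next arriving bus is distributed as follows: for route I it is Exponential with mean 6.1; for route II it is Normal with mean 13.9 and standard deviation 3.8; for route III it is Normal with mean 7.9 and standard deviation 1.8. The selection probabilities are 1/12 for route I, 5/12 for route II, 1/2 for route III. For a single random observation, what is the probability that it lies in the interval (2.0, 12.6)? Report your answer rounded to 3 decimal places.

Conditional on each route, P(2.0 < X < 12.6): I: 0.593712; II: 0.365266; III: 0.994964.
By total probability, P(2.0 < X < 12.6) = 0.0833333·0.593712 + 0.416667·0.365266 + 0.5·0.994964 = 0.699153.

0.699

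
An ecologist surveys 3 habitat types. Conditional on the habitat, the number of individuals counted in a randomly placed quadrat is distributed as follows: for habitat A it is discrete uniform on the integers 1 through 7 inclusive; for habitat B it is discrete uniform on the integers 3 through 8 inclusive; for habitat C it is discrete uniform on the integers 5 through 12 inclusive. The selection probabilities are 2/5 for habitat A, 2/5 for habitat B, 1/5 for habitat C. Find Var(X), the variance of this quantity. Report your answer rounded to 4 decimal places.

Per component, A: μ=4, E[X²]=20; B: μ=5.5, E[X²]=33.1667; C: μ=8.5, E[X²]=77.5.
E[X] = 0.4·4 + 0.4·5.5 + 0.2·8.5 = 5.5.
E[X²] = 0.4·20 + 0.4·33.1667 + 0.2·77.5 = 36.7667.
Var(X) = E[X²] − (E[X])² = 36.7667 − 30.25 = 6.51667.

6.5167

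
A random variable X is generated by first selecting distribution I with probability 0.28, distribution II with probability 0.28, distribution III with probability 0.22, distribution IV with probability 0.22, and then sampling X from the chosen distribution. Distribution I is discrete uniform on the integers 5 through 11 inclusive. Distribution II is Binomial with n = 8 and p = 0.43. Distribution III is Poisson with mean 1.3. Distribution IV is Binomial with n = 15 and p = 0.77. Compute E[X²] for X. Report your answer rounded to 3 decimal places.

For each component E[X²] = Var + (mean)², giving I: 68; II: 13.7944; III: 2.99; IV: 136.059.
Overall E[X²] = 0.28·68 + 0.28·13.7944 + 0.22·2.99 + 0.22·136.059 = 53.4932.

53.493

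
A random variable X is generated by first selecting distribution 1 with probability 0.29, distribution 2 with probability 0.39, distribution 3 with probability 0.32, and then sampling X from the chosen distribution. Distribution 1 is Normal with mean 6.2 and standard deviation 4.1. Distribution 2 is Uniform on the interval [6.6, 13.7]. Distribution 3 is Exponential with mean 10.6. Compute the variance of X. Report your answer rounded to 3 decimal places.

Per component, 1: μ=6.2, E[X²]=55.25; 2: μ=10.15, E[X²]=107.223; 3: μ=10.6, E[X²]=224.72.
E[X] = 0.29·6.2 + 0.39·10.15 + 0.32·10.6 = 9.1485.
E[X²] = 0.29·55.25 + 0.39·107.223 + 0.32·224.72 = 129.75.
Var(X) = E[X²] − (E[X])² = 129.75 − 83.6951 = 46.0549.

46.055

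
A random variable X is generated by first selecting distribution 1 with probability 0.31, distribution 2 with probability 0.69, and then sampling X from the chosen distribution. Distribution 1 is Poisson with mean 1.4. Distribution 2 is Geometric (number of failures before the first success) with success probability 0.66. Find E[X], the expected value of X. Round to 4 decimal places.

0.7895

Component means — 1: 1.4; 2: 0.515152.
E[X] = 0.31·1.4 + 0.69·0.515152 = 0.789455.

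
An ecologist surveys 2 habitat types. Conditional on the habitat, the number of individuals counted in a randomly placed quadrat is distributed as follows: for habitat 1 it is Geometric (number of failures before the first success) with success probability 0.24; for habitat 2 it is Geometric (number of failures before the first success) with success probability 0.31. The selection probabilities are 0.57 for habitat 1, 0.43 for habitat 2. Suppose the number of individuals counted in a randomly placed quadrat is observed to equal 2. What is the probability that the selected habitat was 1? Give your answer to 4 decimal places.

Likelihoods P(X=2 | ·): 1: 0.138624; 2: 0.147591.
Posterior ∝ prior × likelihood. Numerator for 1: 0.57·0.138624 = 0.0790157.
Normalizing constant: 0.57·0.138624 + 0.43·0.147591 = 0.14248.
P(1 | observation) = 0.0790157 / 0.14248 = 0.554575.

0.5546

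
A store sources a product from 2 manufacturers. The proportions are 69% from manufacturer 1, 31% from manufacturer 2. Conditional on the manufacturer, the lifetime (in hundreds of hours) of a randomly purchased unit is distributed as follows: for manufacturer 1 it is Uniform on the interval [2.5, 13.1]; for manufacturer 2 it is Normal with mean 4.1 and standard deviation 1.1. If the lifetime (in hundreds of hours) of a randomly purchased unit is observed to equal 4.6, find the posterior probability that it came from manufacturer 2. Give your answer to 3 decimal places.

Likelihoods f(4.6 | ·): 1: 0.0943396; 2: 0.327079.
Posterior ∝ prior × likelihood. Numerator for 2: 0.31·0.327079 = 0.101394.
Normalizing constant: 0.69·0.0943396 + 0.31·0.327079 = 0.166489.
P(2 | observation) = 0.101394 / 0.166489 = 0.609017.

0.609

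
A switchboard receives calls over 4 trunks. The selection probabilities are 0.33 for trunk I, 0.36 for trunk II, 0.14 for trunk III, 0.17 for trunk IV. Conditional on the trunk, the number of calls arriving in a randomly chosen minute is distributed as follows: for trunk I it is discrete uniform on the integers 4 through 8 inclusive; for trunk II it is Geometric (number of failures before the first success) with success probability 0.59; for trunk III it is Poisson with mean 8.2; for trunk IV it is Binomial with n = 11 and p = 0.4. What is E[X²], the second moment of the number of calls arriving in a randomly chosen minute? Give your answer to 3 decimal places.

27.439

For each component E[X²] = Var + (mean)², giving I: 38; II: 1.66073; III: 75.44; IV: 22.
Overall E[X²] = 0.33·38 + 0.36·1.66073 + 0.14·75.44 + 0.17·22 = 27.4395.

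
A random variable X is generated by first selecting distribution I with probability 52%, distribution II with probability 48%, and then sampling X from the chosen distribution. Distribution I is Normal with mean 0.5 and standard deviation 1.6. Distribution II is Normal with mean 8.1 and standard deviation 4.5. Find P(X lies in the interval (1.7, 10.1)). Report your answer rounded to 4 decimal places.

Conditional on each component, P(1.7 < X < 10.1): I: 0.226627; II: 0.594158.
By total probability, P(1.7 < X < 10.1) = 0.52·0.226627 + 0.48·0.594158 = 0.403042.

0.4030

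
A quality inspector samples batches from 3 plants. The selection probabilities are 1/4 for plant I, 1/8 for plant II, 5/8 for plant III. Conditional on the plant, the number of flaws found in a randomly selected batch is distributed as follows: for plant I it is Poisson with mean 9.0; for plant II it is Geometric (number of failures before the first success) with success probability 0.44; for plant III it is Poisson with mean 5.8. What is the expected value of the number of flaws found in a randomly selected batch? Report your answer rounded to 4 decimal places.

Component means — I: 9; II: 1.27273; III: 5.8.
E[X] = 0.25·9 + 0.125·1.27273 + 0.625·5.8 = 6.03409.

6.0341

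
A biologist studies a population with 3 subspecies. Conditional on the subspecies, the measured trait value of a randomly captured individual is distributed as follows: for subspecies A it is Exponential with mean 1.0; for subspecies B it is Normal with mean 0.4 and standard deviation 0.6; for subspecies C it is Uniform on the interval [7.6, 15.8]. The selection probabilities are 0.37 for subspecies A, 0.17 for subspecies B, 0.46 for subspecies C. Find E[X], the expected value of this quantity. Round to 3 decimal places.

5.820

Component means — A: 1; B: 0.4; C: 11.7.
E[X] = 0.37·1 + 0.17·0.4 + 0.46·11.7 = 5.82.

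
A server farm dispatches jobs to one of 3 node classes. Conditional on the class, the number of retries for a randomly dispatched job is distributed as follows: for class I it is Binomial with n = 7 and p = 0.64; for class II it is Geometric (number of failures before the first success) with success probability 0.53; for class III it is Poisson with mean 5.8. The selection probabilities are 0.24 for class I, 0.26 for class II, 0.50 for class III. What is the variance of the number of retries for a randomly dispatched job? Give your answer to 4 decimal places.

7.8750

Per component, I: μ=4.48, E[X²]=21.6832; II: μ=0.886792, E[X²]=2.45959; III: μ=5.8, E[X²]=39.44.
E[X] = 0.24·4.48 + 0.26·0.886792 + 0.5·5.8 = 4.20577.
E[X²] = 0.24·21.6832 + 0.26·2.45959 + 0.5·39.44 = 25.5635.
Var(X) = E[X²] − (E[X])² = 25.5635 − 17.6885 = 7.87499.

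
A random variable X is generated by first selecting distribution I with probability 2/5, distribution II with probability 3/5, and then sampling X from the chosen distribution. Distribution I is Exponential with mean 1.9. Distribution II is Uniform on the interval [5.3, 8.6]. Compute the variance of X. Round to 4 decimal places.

8.1091

Per component, I: μ=1.9, E[X²]=7.22; II: μ=6.95, E[X²]=49.21.
E[X] = 0.4·1.9 + 0.6·6.95 = 4.93.
E[X²] = 0.4·7.22 + 0.6·49.21 = 32.414.
Var(X) = E[X²] − (E[X])² = 32.414 − 24.3049 = 8.1091.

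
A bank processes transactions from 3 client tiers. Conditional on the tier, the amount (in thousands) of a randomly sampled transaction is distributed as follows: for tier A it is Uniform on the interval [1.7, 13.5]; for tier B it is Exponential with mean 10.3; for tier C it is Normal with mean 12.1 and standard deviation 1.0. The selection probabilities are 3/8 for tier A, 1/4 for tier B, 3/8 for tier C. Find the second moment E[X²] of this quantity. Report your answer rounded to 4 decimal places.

For each component E[X²] = Var + (mean)², giving A: 69.3633; B: 212.18; C: 147.41.
Overall E[X²] = 0.375·69.3633 + 0.25·212.18 + 0.375·147.41 = 134.335.

134.3350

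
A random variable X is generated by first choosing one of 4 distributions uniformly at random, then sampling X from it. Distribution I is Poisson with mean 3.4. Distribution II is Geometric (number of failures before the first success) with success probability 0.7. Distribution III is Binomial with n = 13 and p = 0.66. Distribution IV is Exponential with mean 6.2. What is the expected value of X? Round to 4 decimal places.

Component means — I: 3.4; II: 0.428571; III: 8.58; IV: 6.2.
E[X] = 0.25·3.4 + 0.25·0.428571 + 0.25·8.58 + 0.25·6.2 = 4.65214.

4.6521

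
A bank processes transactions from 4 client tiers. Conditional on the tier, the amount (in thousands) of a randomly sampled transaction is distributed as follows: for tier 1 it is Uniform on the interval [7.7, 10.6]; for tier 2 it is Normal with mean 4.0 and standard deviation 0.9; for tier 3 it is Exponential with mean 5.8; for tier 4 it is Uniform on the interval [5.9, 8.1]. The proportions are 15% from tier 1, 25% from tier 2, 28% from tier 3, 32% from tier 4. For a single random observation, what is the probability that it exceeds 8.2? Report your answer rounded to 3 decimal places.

0.192

Conditional on each tier, P(X > 8.2): 1: 0.827586; 2: 1.53063e-06; 3: 0.243219; 4: 0.
By total probability, P(X > 8.2) = 0.15·0.827586 + 0.25·1.53063e-06 + 0.28·0.243219 + 0.32·0 = 0.19224.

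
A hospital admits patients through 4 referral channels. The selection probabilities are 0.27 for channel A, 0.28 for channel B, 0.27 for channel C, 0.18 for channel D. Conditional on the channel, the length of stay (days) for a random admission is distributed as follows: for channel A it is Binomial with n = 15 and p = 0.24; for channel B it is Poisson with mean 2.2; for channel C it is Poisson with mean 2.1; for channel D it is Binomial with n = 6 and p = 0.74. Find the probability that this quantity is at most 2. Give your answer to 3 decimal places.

0.429

Conditional on each channel, P(X ≤ 2): A: 0.264196; B: 0.622714; C: 0.649631; D: 0.0431203.
By total probability, P(X ≤ 2) = 0.27·0.264196 + 0.28·0.622714 + 0.27·0.649631 + 0.18·0.0431203 = 0.428855.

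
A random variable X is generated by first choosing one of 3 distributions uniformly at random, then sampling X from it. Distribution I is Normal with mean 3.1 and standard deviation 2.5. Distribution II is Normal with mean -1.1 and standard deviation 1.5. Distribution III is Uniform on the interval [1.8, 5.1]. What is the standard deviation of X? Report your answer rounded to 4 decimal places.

2.7221

Per component, I: μ=3.1, E[X²]=15.86; II: μ=-1.1, E[X²]=3.46; III: μ=3.45, E[X²]=12.81.
E[X] = 0.333333·3.1 + 0.333333·-1.1 + 0.333333·3.45 = 1.81667.
E[X²] = 0.333333·15.86 + 0.333333·3.46 + 0.333333·12.81 = 10.71.
Var(X) = E[X²] − (E[X])² = 10.71 − 3.30028 = 7.40972.
SD(X) = √7.40972 = 2.72208.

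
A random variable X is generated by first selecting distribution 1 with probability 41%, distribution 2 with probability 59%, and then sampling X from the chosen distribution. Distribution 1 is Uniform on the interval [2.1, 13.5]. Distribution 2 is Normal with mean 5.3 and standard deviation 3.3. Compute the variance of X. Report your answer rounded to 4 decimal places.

12.3773

Per component, 1: μ=7.8, E[X²]=71.67; 2: μ=5.3, E[X²]=38.98.
E[X] = 0.41·7.8 + 0.59·5.3 = 6.325.
E[X²] = 0.41·71.67 + 0.59·38.98 = 52.3829.
Var(X) = E[X²] − (E[X])² = 52.3829 − 40.0056 = 12.3773.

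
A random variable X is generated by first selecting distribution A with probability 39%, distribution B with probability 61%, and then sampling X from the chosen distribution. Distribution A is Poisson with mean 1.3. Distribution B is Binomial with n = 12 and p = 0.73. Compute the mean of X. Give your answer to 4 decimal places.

5.8506

Component means — A: 1.3; B: 8.76.
E[X] = 0.39·1.3 + 0.61·8.76 = 5.8506.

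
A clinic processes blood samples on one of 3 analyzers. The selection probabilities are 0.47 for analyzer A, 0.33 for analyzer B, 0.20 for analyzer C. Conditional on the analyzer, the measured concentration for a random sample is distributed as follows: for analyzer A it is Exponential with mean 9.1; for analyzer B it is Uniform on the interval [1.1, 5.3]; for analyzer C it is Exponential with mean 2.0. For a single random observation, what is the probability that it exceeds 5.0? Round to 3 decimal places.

0.311

Conditional on each analyzer, P(X > 5.0): A: 0.577267; B: 0.0714286; C: 0.082085.
By total probability, P(X > 5.0) = 0.47·0.577267 + 0.33·0.0714286 + 0.2·0.082085 = 0.311304.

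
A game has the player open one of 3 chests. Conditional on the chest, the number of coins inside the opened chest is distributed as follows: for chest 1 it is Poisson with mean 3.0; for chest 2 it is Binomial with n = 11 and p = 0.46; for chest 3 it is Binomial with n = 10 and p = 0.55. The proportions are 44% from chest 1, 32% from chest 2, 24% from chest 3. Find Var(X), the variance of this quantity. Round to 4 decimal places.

Per component, 1: μ=3, E[X²]=12; 2: μ=5.06, E[X²]=28.336; 3: μ=5.5, E[X²]=32.725.
E[X] = 0.44·3 + 0.32·5.06 + 0.24·5.5 = 4.2592.
E[X²] = 0.44·12 + 0.32·28.336 + 0.24·32.725 = 22.2015.
Var(X) = E[X²] − (E[X])² = 22.2015 − 18.1408 = 4.06074.

4.0607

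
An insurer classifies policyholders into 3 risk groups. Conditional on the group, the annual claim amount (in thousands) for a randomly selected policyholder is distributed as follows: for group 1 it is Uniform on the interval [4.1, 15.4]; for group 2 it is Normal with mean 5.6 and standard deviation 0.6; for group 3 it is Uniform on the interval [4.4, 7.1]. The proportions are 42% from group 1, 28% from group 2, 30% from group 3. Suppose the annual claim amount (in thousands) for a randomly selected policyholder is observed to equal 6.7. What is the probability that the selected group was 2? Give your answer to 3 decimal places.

Likelihoods f(6.7 | ·): 1: 0.0884956; 2: 0.123852; 3: 0.37037.
Posterior ∝ prior × likelihood. Numerator for 2: 0.28·0.123852 = 0.0346785.
Normalizing constant: 0.42·0.0884956 + 0.28·0.123852 + 0.3·0.37037 = 0.182958.
P(2 | observation) = 0.0346785 / 0.182958 = 0.189544.

0.190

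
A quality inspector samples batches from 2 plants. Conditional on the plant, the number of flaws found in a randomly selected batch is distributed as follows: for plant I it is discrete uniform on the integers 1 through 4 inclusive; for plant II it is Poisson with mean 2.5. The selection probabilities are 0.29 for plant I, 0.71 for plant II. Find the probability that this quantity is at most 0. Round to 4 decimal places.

Conditional on each plant, P(X ≤ 0): I: 0; II: 0.082085.
By total probability, P(X ≤ 0) = 0.29·0 + 0.71·0.082085 = 0.0582803.

0.0583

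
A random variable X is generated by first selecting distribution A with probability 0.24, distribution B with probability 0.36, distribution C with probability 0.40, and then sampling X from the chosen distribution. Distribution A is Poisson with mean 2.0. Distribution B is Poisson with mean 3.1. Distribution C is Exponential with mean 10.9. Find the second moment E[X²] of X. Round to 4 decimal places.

For each component E[X²] = Var + (mean)², giving A: 6; B: 12.71; C: 237.62.
Overall E[X²] = 0.24·6 + 0.36·12.71 + 0.4·237.62 = 101.064.

101.0636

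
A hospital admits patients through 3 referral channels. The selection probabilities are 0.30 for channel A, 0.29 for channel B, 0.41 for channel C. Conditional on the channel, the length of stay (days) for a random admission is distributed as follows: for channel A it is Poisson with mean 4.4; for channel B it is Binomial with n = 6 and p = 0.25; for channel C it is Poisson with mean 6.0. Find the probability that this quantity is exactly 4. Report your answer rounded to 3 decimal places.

0.122

Conditional on each channel, P(X = 4): A: 0.191736; B: 0.032959; C: 0.133853.
By total probability, P(X = 4) = 0.3·0.191736 + 0.29·0.032959 + 0.41·0.133853 = 0.121958.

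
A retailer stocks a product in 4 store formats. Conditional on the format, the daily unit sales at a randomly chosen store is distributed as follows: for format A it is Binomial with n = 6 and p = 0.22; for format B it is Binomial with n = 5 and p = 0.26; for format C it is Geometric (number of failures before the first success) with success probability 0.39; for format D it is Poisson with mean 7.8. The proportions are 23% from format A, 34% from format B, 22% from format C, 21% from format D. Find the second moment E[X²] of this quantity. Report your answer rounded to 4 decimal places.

17.3742

For each component E[X²] = Var + (mean)², giving A: 2.772; B: 2.652; C: 6.45694; D: 68.64.
Overall E[X²] = 0.23·2.772 + 0.34·2.652 + 0.22·6.45694 + 0.21·68.64 = 17.3742.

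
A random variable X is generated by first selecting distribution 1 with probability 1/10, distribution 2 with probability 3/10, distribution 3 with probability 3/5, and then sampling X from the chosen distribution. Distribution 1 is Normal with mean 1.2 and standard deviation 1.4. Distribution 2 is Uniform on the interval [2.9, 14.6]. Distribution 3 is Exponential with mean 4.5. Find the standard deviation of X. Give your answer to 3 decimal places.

4.624

Per component, 1: μ=1.2, E[X²]=3.4; 2: μ=8.75, E[X²]=87.97; 3: μ=4.5, E[X²]=40.5.
E[X] = 0.1·1.2 + 0.3·8.75 + 0.6·4.5 = 5.445.
E[X²] = 0.1·3.4 + 0.3·87.97 + 0.6·40.5 = 51.031.
Var(X) = E[X²] − (E[X])² = 51.031 − 29.648 = 21.383.
SD(X) = √21.383 = 4.62417.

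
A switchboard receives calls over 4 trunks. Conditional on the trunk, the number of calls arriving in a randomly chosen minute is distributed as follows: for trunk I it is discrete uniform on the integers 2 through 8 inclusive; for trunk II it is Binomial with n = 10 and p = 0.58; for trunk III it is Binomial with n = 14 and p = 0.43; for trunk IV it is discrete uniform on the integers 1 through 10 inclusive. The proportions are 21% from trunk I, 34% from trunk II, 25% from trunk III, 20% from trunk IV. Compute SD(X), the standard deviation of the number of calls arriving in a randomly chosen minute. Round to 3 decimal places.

2.076

Per component, I: μ=5, E[X²]=29; II: μ=5.8, E[X²]=36.076; III: μ=6.02, E[X²]=39.6718; IV: μ=5.5, E[X²]=38.5.
E[X] = 0.21·5 + 0.34·5.8 + 0.25·6.02 + 0.2·5.5 = 5.627.
E[X²] = 0.21·29 + 0.34·36.076 + 0.25·39.6718 + 0.2·38.5 = 35.9738.
Var(X) = E[X²] − (E[X])² = 35.9738 − 31.6631 = 4.31066.
SD(X) = √4.31066 = 2.07621.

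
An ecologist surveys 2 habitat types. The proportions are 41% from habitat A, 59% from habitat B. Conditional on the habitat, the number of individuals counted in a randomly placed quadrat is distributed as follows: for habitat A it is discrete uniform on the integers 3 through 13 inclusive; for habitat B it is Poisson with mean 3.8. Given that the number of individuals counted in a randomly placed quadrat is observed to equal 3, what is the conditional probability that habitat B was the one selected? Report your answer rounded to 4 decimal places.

Likelihoods P(X=3 | ·): A: 0.0909091; B: 0.204588.
Posterior ∝ prior × likelihood. Numerator for B: 0.59·0.204588 = 0.120707.
Normalizing constant: 0.41·0.0909091 + 0.59·0.204588 = 0.15798.
P(B | observation) = 0.120707 / 0.15798 = 0.764066.

0.7641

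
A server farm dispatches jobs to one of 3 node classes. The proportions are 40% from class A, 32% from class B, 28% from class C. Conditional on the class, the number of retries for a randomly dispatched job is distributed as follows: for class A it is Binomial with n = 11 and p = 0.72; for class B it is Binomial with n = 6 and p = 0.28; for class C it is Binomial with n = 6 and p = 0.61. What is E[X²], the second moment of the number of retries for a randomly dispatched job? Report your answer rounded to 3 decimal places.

For each component E[X²] = Var + (mean)², giving A: 64.944; B: 4.032; C: 14.823.
Overall E[X²] = 0.4·64.944 + 0.32·4.032 + 0.28·14.823 = 31.4183.

31.418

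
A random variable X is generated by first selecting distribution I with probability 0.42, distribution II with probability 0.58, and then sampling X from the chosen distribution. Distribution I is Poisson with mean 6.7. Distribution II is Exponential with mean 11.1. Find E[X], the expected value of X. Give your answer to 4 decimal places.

9.2520

Component means — I: 6.7; II: 11.1.
E[X] = 0.42·6.7 + 0.58·11.1 = 9.252.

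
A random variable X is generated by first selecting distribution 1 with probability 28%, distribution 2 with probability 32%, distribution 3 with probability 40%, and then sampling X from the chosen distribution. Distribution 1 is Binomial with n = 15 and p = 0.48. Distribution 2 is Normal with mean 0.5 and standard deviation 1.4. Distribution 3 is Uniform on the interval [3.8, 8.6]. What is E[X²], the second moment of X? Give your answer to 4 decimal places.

For each component E[X²] = Var + (mean)², giving 1: 55.584; 2: 2.21; 3: 40.36.
Overall E[X²] = 0.28·55.584 + 0.32·2.21 + 0.4·40.36 = 32.4147.

32.4147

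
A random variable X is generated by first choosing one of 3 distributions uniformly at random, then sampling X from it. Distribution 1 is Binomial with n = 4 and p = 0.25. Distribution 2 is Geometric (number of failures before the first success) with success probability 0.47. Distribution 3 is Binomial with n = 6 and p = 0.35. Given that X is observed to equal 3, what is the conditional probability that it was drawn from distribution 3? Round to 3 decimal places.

Likelihoods P(X=3 | ·): 1: 0.046875; 2: 0.0699722; 3: 0.235491.
Posterior ∝ prior × likelihood. Numerator for 3: 0.333333·0.235491 = 0.078497.
Normalizing constant: 0.333333·0.046875 + 0.333333·0.0699722 + 0.333333·0.235491 = 0.117446.
P(3 | observation) = 0.078497 / 0.117446 = 0.668366.

0.668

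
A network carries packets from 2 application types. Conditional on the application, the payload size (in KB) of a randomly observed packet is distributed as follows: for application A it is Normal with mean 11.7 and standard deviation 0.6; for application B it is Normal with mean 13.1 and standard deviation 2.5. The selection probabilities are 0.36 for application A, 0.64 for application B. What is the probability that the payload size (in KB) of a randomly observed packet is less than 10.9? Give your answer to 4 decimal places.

Conditional on each application, P(X < 10.9): A: 0.0912112; B: 0.18943.
By total probability, P(X < 10.9) = 0.36·0.0912112 + 0.64·0.18943 = 0.154071.

0.1541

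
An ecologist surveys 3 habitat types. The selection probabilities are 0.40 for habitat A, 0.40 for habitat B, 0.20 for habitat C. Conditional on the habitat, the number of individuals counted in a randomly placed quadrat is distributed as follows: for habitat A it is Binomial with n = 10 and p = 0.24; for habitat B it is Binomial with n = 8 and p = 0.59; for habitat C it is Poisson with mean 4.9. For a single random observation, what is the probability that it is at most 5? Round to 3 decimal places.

Conditional on each habitat, P(X ≤ 5): A: 0.983888; B: 0.705154; C: 0.633501.
By total probability, P(X ≤ 5) = 0.4·0.983888 + 0.4·0.705154 + 0.2·0.633501 = 0.802317.

0.802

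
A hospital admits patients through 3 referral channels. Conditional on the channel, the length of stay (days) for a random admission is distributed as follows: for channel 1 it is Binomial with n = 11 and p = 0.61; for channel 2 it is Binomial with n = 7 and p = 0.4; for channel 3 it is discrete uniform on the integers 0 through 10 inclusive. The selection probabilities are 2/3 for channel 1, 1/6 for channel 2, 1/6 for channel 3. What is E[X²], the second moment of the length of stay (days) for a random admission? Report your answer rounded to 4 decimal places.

39.1807

For each component E[X²] = Var + (mean)², giving 1: 47.641; 2: 9.52; 3: 35.
Overall E[X²] = 0.666667·47.641 + 0.166667·9.52 + 0.166667·35 = 39.1807.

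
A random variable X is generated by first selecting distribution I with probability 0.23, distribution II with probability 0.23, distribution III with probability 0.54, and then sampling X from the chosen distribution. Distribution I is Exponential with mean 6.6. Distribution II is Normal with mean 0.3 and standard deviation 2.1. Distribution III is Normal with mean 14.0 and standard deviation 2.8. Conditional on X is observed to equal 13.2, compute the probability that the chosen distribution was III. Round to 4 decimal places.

Likelihoods f(13.2 | ·): I: 0.0205053; II: 1.21536e-09; III: 0.136781.
Posterior ∝ prior × likelihood. Numerator for III: 0.54·0.136781 = 0.0738617.
Normalizing constant: 0.23·0.0205053 + 0.23·1.21536e-09 + 0.54·0.136781 = 0.078578.
P(III | observation) = 0.0738617 / 0.078578 = 0.93998.

0.9400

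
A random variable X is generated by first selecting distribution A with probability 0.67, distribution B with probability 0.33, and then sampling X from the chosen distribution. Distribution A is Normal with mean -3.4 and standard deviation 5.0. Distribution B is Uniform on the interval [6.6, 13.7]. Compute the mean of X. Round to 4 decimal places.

1.0715

Component means — A: -3.4; B: 10.15.
E[X] = 0.67·-3.4 + 0.33·10.15 = 1.0715.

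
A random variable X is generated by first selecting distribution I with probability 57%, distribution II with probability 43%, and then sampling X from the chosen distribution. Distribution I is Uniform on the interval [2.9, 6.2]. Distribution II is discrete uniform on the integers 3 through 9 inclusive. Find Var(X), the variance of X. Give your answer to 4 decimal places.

2.7526

Per component, I: μ=4.55, E[X²]=21.61; II: μ=6, E[X²]=40.
E[X] = 0.57·4.55 + 0.43·6 = 5.1735.
E[X²] = 0.57·21.61 + 0.43·40 = 29.5177.
Var(X) = E[X²] − (E[X])² = 29.5177 − 26.7651 = 2.7526.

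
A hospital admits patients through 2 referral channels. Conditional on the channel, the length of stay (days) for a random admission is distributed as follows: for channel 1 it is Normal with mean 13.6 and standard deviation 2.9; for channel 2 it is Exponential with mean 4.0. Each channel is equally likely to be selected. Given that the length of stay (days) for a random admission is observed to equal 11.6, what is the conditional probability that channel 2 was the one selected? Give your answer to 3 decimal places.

0.113

Likelihoods f(11.6 | ·): 1: 0.108451; 2: 0.0137558.
Posterior ∝ prior × likelihood. Numerator for 2: 0.5·0.0137558 = 0.0068779.
Normalizing constant: 0.5·0.108451 + 0.5·0.0137558 = 0.0611032.
P(2 | observation) = 0.0068779 / 0.0611032 = 0.112562.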